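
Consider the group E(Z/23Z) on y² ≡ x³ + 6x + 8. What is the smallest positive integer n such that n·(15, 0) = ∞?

2P: (15, 0) + (15, 0): same x and y₁ ≡ -y₂, so the sum is ∞.
2P = ∞, so the order is 2.

2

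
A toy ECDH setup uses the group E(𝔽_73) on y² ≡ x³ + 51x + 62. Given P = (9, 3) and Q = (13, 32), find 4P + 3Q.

First 4P:
Double-and-add on 4 = (100)₂. Start with P = (9, 3) for the leading 1-bit.
double: tangent at (9, 3): λ = (3·9² + 51)/(2·3) ≡ 2/6. 6⁻¹ ≡ 61 (mod 73) since 6·61 = 366 ≡ 1, so λ ≡ 2·61 ≡ 49.
  x = λ² - 9 - 9 = 2401 - 18 ≡ 47; y = λ·(9 - 47) - 3 ≡ 33. → (47, 33)
double: tangent at (47, 33): λ = (3·47² + 51)/(2·33) ≡ 35/66. 66⁻¹ ≡ 52 (mod 73) since 66·52 = 3432 ≡ 1, so λ ≡ 35·52 ≡ 68.
  x = λ² - 47 - 47 = 4624 - 94 ≡ 4; y = λ·(47 - 4) - 33 ≡ 44. → (4, 44)
4P = (4, 44).
Next 3Q:
Repeated addition: build up to 3Q.
2Q: tangent at (13, 32): λ = (3·13² + 51)/(2·32) ≡ 47/64. 64⁻¹ ≡ 8 (mod 73) since 64·8 = 512 ≡ 1, so λ ≡ 47·8 ≡ 11.
  x = λ² - 13 - 13 = 121 - 26 ≡ 22; y = λ·(13 - 22) - 32 ≡ 15. → (22, 15)
3Q: (22, 15) + (13, 32). λ = (32 - 15)/(13 - 22) ≡ 17/64 mod 73. 64⁻¹ ≡ 8 (mod 73), so λ ≡ 63.
  x = λ² - 22 - 13 = 3969 - 35 ≡ 65; y = λ·(22 - 65) - 15 ≡ 50. → (65, 50)
3Q = (65, 50).
Finally 4P + 3Q:
(4, 44) + (65, 50). λ = (50 - 44)/(65 - 4) ≡ 6/61 mod 73. 61⁻¹ ≡ 6 (mod 73) since 61·6 = 366 ≡ 1, so λ ≡ 36.
  x = λ² - 4 - 65 = 1296 - 69 ≡ 59; y = λ·(4 - 59) - 44 ≡ 20. → (59, 20)

(59, 20)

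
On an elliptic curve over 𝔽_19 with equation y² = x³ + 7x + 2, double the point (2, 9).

(15, 10)

tangent at (2, 9): λ = (3·2² + 7)/(2·9) ≡ 0/18. 18⁻¹ ≡ 18 (mod 19) since 18·18 = 324 ≡ 1, so λ ≡ 0·18 ≡ 0.
  x = λ² - 2 - 2 = 0 - 4 ≡ 15; y = λ·(2 - 15) - 9 ≡ 10. → (15, 10)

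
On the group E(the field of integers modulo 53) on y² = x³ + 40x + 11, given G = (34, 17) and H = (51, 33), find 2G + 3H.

First 2G:
Repeated addition: build up to 2G.
2G: tangent at (34, 17): λ = (3·34² + 40)/(2·17) ≡ 10/34. 34⁻¹ ≡ 39 (mod 53), so λ ≡ 10·39 ≡ 19.
  x = λ² - 34 - 34 = 361 - 68 ≡ 28; y = λ·(34 - 28) - 17 ≡ 44. → (28, 44)
2G = (28, 44).
Next 3H:
Repeated addition: build up to 3H.
2H: tangent at (51, 33): λ = (3·51² + 40)/(2·33) ≡ 52/13. 13⁻¹ ≡ 49 (mod 53) since 13·49 = 637 ≡ 1, so λ ≡ 52·49 ≡ 4.
  x = λ² - 51 - 51 = 16 - 102 ≡ 20; y = λ·(51 - 20) - 33 ≡ 38. → (20, 38)
3H: (20, 38) + (51, 33). λ = (33 - 38)/(51 - 20) ≡ 48/31 mod 53. 31⁻¹ ≡ 12 (mod 53), so λ ≡ 46.
  x = λ² - 20 - 51 = 2116 - 71 ≡ 31; y = λ·(20 - 31) - 38 ≡ 39. → (31, 39)
3H = (31, 39).
Finally 2G + 3H:
(28, 44) + (31, 39). λ = (39 - 44)/(31 - 28) ≡ 48/3 mod 53. 3⁻¹ ≡ 18 (mod 53), so λ ≡ 16.
  x = λ² - 28 - 31 = 256 - 59 ≡ 38; y = λ·(28 - 38) - 44 ≡ 8. → (38, 8)

(38, 8)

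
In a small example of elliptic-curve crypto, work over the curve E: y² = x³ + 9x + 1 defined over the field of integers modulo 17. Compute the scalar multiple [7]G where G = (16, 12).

(14, 7)

Double-and-add on 7 = (111)₂. Start with G = (16, 12) for the leading 1-bit.
double: tangent at (16, 12): λ = (3·16² + 9)/(2·12) ≡ 12/7. 7⁻¹ ≡ 5 (mod 17), so λ ≡ 12·5 ≡ 9.
  x = λ² - 16 - 16 = 81 - 32 ≡ 15; y = λ·(16 - 15) - 12 ≡ 14. → (15, 14)
add G: (15, 14) + (16, 12). λ = (12 - 14)/(16 - 15) ≡ 15/1 mod 17. 1⁻¹ ≡ 1 (mod 17), so λ ≡ 15.
  x = λ² - 15 - 16 = 225 - 31 ≡ 7; y = λ·(15 - 7) - 14 ≡ 4. → (7, 4)
double: tangent at (7, 4): λ = (3·7² + 9)/(2·4) ≡ 3/8. 8⁻¹ ≡ 15 (mod 17), so λ ≡ 3·15 ≡ 11.
  x = λ² - 7 - 7 = 121 - 14 ≡ 5; y = λ·(7 - 5) - 4 ≡ 1. → (5, 1)
add G: (5, 1) + (16, 12). λ = (12 - 1)/(16 - 5) ≡ 11/11 mod 17. 11⁻¹ ≡ 14 (mod 17) since 11·14 = 154 ≡ 1, so λ ≡ 1.
  x = λ² - 5 - 16 = 1 - 21 ≡ 14; y = λ·(5 - 14) - 1 ≡ 7. → (14, 7)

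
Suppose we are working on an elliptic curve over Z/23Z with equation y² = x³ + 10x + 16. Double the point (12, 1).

(11, 13)

tangent at (12, 1): λ = (3·12² + 10)/(2·1) ≡ 5/2. 2⁻¹ ≡ 12 (mod 23) since 2·12 = 24 ≡ 1, so λ ≡ 5·12 ≡ 14.
  x = λ² - 12 - 12 = 196 - 24 ≡ 11; y = λ·(12 - 11) - 1 ≡ 13. → (11, 13)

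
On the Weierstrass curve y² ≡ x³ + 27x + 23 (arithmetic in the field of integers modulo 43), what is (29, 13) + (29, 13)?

(39, 25)

tangent at (29, 13): λ = (3·29² + 27)/(2·13) ≡ 13/26. 26⁻¹ ≡ 5 (mod 43), so λ ≡ 13·5 ≡ 22.
  x = λ² - 29 - 29 = 484 - 58 ≡ 39; y = λ·(29 - 39) - 13 ≡ 25. → (39, 25)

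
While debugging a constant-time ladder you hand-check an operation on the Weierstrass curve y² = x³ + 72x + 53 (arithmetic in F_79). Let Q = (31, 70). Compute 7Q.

(28, 59)

Double-and-add on 7 = (111)₂. Start with Q = (31, 70) for the leading 1-bit.
double: tangent at (31, 70): λ = (3·31² + 72)/(2·70) ≡ 32/61. 61⁻¹ ≡ 57 (mod 79) since 61·57 = 3477 ≡ 1, so λ ≡ 32·57 ≡ 7.
  x = λ² - 31 - 31 = 49 - 62 ≡ 66; y = λ·(31 - 66) - 70 ≡ 1. → (66, 1)
add Q: (66, 1) + (31, 70). λ = (70 - 1)/(31 - 66) ≡ 69/44 mod 79. 44⁻¹ ≡ 9 (mod 79), so λ ≡ 68.
  x = λ² - 66 - 31 = 4624 - 97 ≡ 24; y = λ·(66 - 24) - 1 ≡ 11. → (24, 11)
double: tangent at (24, 11): λ = (3·24² + 72)/(2·11) ≡ 62/22. 22⁻¹ ≡ 18 (mod 79), so λ ≡ 62·18 ≡ 10.
  x = λ² - 24 - 24 = 100 - 48 ≡ 52; y = λ·(24 - 52) - 11 ≡ 25. → (52, 25)
add Q: (52, 25) + (31, 70). λ = (70 - 25)/(31 - 52) ≡ 45/58 mod 79. 58⁻¹ ≡ 15 (mod 79) since 58·15 = 870 ≡ 1, so λ ≡ 43.
  x = λ² - 52 - 31 = 1849 - 83 ≡ 28; y = λ·(52 - 28) - 25 ≡ 59. → (28, 59)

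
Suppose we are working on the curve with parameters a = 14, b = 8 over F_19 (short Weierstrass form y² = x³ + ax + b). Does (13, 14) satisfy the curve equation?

y² = 14² ≡ 6; x³ + 14x + 8 = 2387 ≡ 12 (mod 19). 6 ≠ 12.

no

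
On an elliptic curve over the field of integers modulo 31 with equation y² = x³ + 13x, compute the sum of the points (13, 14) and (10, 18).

(27, 15)

(13, 14) + (10, 18). λ = (18 - 14)/(10 - 13) ≡ 4/28 mod 31. 28⁻¹ ≡ 10 (mod 31) since 28·10 = 280 ≡ 1, so λ ≡ 9.
  x = λ² - 13 - 10 = 81 - 23 ≡ 27; y = λ·(13 - 27) - 14 ≡ 15. → (27, 15)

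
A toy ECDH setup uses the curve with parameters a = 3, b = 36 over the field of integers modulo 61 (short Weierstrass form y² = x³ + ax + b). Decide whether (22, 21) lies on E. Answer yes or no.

yes

y² = 21² ≡ 14; x³ + 3x + 36 = 10750 ≡ 14 (mod 61). 14 = 14.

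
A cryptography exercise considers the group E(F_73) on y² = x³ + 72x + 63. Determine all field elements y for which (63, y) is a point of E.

none

x³ + 72x + 63 = 254646 ≡ 22 (mod 73).
22 is a non-residue mod 73; no y exists.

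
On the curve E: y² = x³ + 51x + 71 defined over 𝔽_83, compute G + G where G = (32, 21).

(45, 38)

tangent at (32, 21): λ = (3·32² + 51)/(2·21) ≡ 52/42. 42⁻¹ ≡ 2 (mod 83) since 42·2 = 84 ≡ 1, so λ ≡ 52·2 ≡ 21.
  x = λ² - 32 - 32 = 441 - 64 ≡ 45; y = λ·(32 - 45) - 21 ≡ 38. → (45, 38)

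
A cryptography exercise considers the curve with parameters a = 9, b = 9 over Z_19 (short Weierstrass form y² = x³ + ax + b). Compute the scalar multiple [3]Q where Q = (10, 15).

Repeated addition: build up to 3Q.
2Q: tangent at (10, 15): λ = (3·10² + 9)/(2·15) ≡ 5/11. 11⁻¹ ≡ 7 (mod 19) since 11·7 = 77 ≡ 1, so λ ≡ 5·7 ≡ 16.
  x = λ² - 10 - 10 = 256 - 20 ≡ 8; y = λ·(10 - 8) - 15 ≡ 17. → (8, 17)
3Q: (8, 17) + (10, 15). λ = (15 - 17)/(10 - 8) ≡ 17/2 mod 19. 2⁻¹ ≡ 10 (mod 19) since 2·10 = 20 ≡ 1, so λ ≡ 18.
  x = λ² - 8 - 10 = 324 - 18 ≡ 2; y = λ·(8 - 2) - 17 ≡ 15. → (2, 15)

(2, 15)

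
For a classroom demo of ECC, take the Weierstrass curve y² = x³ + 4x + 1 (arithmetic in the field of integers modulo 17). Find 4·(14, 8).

(2, 0)

Write Q = (14, 8).
Repeated addition: build up to 4Q.
2Q: tangent at (14, 8): λ = (3·14² + 4)/(2·8) ≡ 14/16. 16⁻¹ ≡ 16 (mod 17), so λ ≡ 14·16 ≡ 3.
  x = λ² - 14 - 14 = 9 - 28 ≡ 15; y = λ·(14 - 15) - 8 ≡ 6. → (15, 6)
3Q: (15, 6) + (14, 8). λ = (8 - 6)/(14 - 15) ≡ 2/16 mod 17. 16⁻¹ ≡ 16 (mod 17), so λ ≡ 15.
  x = λ² - 15 - 14 = 225 - 29 ≡ 9; y = λ·(15 - 9) - 6 ≡ 16. → (9, 16)
4Q: (9, 16) + (14, 8). λ = (8 - 16)/(14 - 9) ≡ 9/5 mod 17. 5⁻¹ ≡ 7 (mod 17), so λ ≡ 12.
  x = λ² - 9 - 14 = 144 - 23 ≡ 2; y = λ·(9 - 2) - 16 ≡ 0. → (2, 0)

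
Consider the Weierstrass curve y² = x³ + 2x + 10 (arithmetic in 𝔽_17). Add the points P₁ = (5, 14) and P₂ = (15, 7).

(5, 14) + (15, 7). λ = (7 - 14)/(15 - 5) ≡ 10/10 mod 17. 10⁻¹ ≡ 12 (mod 17), so λ ≡ 1.
  x = λ² - 5 - 15 = 1 - 20 ≡ 15; y = λ·(5 - 15) - 14 ≡ 10. → (15, 10)

(15, 10)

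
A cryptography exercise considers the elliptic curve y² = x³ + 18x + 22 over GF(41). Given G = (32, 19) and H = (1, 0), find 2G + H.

First 2G:
Repeated addition: build up to 2G.
2G: tangent at (32, 19): λ = (3·32² + 18)/(2·19) ≡ 15/38. 38⁻¹ ≡ 27 (mod 41) since 38·27 = 1026 ≡ 1, so λ ≡ 15·27 ≡ 36.
  x = λ² - 32 - 32 = 1296 - 64 ≡ 2; y = λ·(32 - 2) - 19 ≡ 36. → (2, 36)
2G = (2, 36).
Finally 2G + H:
(2, 36) + (1, 0). λ = (0 - 36)/(1 - 2) ≡ 5/40 mod 41. 40⁻¹ ≡ 40 (mod 41), so λ ≡ 36.
  x = λ² - 2 - 1 = 1296 - 3 ≡ 22; y = λ·(2 - 22) - 36 ≡ 23. → (22, 23)

(22, 23)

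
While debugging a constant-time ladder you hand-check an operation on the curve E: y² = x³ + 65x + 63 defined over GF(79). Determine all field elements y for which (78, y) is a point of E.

32, 47

x³ + 65x + 63 = 479685 ≡ 76 (mod 79).
Square roots of 76 mod 79: 32 and 47 (since 32² = 1024 ≡ 76).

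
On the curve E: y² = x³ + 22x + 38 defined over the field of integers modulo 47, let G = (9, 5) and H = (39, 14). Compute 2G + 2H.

First 2G:
Repeated addition: build up to 2G.
2G: tangent at (9, 5): λ = (3·9² + 22)/(2·5) ≡ 30/10. 10⁻¹ ≡ 33 (mod 47) since 10·33 = 330 ≡ 1, so λ ≡ 30·33 ≡ 3.
  x = λ² - 9 - 9 = 9 - 18 ≡ 38; y = λ·(9 - 38) - 5 ≡ 2. → (38, 2)
2G = (38, 2).
Next 2H:
Repeated addition: build up to 2H.
2H: tangent at (39, 14): λ = (3·39² + 22)/(2·14) ≡ 26/28. 28⁻¹ ≡ 42 (mod 47), so λ ≡ 26·42 ≡ 11.
  x = λ² - 39 - 39 = 121 - 78 ≡ 43; y = λ·(39 - 43) - 14 ≡ 36. → (43, 36)
2H = (43, 36).
Finally 2G + 2H:
(38, 2) + (43, 36). λ = (36 - 2)/(43 - 38) ≡ 34/5 mod 47. 5⁻¹ ≡ 19 (mod 47), so λ ≡ 35.
  x = λ² - 38 - 43 = 1225 - 81 ≡ 16; y = λ·(38 - 16) - 2 ≡ 16. → (16, 16)

(16, 16)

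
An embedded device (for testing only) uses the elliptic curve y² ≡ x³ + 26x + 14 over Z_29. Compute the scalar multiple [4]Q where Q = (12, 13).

(6, 26)

Double-and-add on 4 = (100)₂. Start with Q = (12, 13) for the leading 1-bit.
double: tangent at (12, 13): λ = (3·12² + 26)/(2·13) ≡ 23/26. 26⁻¹ ≡ 19 (mod 29), so λ ≡ 23·19 ≡ 2.
  x = λ² - 12 - 12 = 4 - 24 ≡ 9; y = λ·(12 - 9) - 13 ≡ 22. → (9, 22)
double: tangent at (9, 22): λ = (3·9² + 26)/(2·22) ≡ 8/15. 15⁻¹ ≡ 2 (mod 29) since 15·2 = 30 ≡ 1, so λ ≡ 8·2 ≡ 16.
  x = λ² - 9 - 9 = 256 - 18 ≡ 6; y = λ·(9 - 6) - 22 ≡ 26. → (6, 26)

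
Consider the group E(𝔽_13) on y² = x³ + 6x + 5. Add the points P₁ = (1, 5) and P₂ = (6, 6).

(5, 2)

(1, 5) + (6, 6). λ = (6 - 5)/(6 - 1) ≡ 1/5 mod 13. 5⁻¹ ≡ 8 (mod 13) since 5·8 = 40 ≡ 1, so λ ≡ 8.
  x = λ² - 1 - 6 = 64 - 7 ≡ 5; y = λ·(1 - 5) - 5 ≡ 2. → (5, 2)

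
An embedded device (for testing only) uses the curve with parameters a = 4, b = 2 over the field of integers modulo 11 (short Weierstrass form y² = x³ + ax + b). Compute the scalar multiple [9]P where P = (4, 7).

Double-and-add on 9 = (1001)₂. Start with P = (4, 7) for the leading 1-bit.
double: tangent at (4, 7): λ = (3·4² + 4)/(2·7) ≡ 8/3. 3⁻¹ ≡ 4 (mod 11), so λ ≡ 8·4 ≡ 10.
  x = λ² - 4 - 4 = 100 - 8 ≡ 4; y = λ·(4 - 4) - 7 ≡ 4. → (4, 4)
double: tangent at (4, 4): λ = (3·4² + 4)/(2·4) ≡ 8/8. 8⁻¹ ≡ 7 (mod 11) since 8·7 = 56 ≡ 1, so λ ≡ 8·7 ≡ 1.
  x = λ² - 4 - 4 = 1 - 8 ≡ 4; y = λ·(4 - 4) - 4 ≡ 7. → (4, 7)
double: tangent at (4, 7): λ = (3·4² + 4)/(2·7) ≡ 8/3. 3⁻¹ ≡ 4 (mod 11) since 3·4 = 12 ≡ 1, so λ ≡ 8·4 ≡ 10.
  x = λ² - 4 - 4 = 100 - 8 ≡ 4; y = λ·(4 - 4) - 7 ≡ 4. → (4, 4)
add P: (4, 4) + (4, 7): same x and y₁ ≡ -y₂, so the sum is 𝒪.

O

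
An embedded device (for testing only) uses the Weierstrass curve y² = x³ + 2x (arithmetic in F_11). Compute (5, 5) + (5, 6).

The two points share x = 5 and their y-coordinates satisfy 5 + 6 ≡ 0 (mod 11), so they are inverses. Their sum is 𝒪.

O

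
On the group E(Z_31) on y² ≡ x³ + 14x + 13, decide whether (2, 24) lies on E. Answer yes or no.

y² = 24² ≡ 18; x³ + 14x + 13 = 49 ≡ 18 (mod 31). 18 = 18.

yes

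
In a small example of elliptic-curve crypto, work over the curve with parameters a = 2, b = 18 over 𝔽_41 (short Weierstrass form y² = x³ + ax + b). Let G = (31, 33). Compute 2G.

(22, 38)

tangent at (31, 33): λ = (3·31² + 2)/(2·33) ≡ 15/25. 25⁻¹ ≡ 23 (mod 41), so λ ≡ 15·23 ≡ 17.
  x = λ² - 31 - 31 = 289 - 62 ≡ 22; y = λ·(31 - 22) - 33 ≡ 38. → (22, 38)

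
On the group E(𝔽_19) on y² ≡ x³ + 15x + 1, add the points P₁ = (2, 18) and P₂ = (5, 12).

(16, 10)

(2, 18) + (5, 12). λ = (12 - 18)/(5 - 2) ≡ 13/3 mod 19. 3⁻¹ ≡ 13 (mod 19) since 3·13 = 39 ≡ 1, so λ ≡ 17.
  x = λ² - 2 - 5 = 289 - 7 ≡ 16; y = λ·(2 - 16) - 18 ≡ 10. → (16, 10)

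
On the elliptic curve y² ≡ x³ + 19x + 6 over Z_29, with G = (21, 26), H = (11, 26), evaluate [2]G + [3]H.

(17, 14)

First 2G:
Repeated addition: build up to 2G.
2G: tangent at (21, 26): λ = (3·21² + 19)/(2·26) ≡ 8/23. 23⁻¹ ≡ 24 (mod 29) since 23·24 = 552 ≡ 1, so λ ≡ 8·24 ≡ 18.
  x = λ² - 21 - 21 = 324 - 42 ≡ 21; y = λ·(21 - 21) - 26 ≡ 3. → (21, 3)
2G = (21, 3).
Next 3H:
Repeated addition: build up to 3H.
2H: tangent at (11, 26): λ = (3·11² + 19)/(2·26) ≡ 5/23. 23⁻¹ ≡ 24 (mod 29), so λ ≡ 5·24 ≡ 4.
  x = λ² - 11 - 11 = 16 - 22 ≡ 23; y = λ·(11 - 23) - 26 ≡ 13. → (23, 13)
3H: (23, 13) + (11, 26). λ = (26 - 13)/(11 - 23) ≡ 13/17 mod 29. 17⁻¹ ≡ 12 (mod 29) since 17·12 = 204 ≡ 1, so λ ≡ 11.
  x = λ² - 23 - 11 = 121 - 34 ≡ 0; y = λ·(23 - 0) - 13 ≡ 8. → (0, 8)
3H = (0, 8).
Finally 2G + 3H:
(21, 3) + (0, 8). λ = (8 - 3)/(0 - 21) ≡ 5/8 mod 29. 8⁻¹ ≡ 11 (mod 29) since 8·11 = 88 ≡ 1, so λ ≡ 26.
  x = λ² - 21 - 0 = 676 - 21 ≡ 17; y = λ·(21 - 17) - 3 ≡ 14. → (17, 14)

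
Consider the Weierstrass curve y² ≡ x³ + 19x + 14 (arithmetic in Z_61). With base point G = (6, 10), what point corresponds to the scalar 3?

(41, 33)

Repeated addition: build up to 3G.
2G: tangent at (6, 10): λ = (3·6² + 19)/(2·10) ≡ 5/20. 20⁻¹ ≡ 58 (mod 61), so λ ≡ 5·58 ≡ 46.
  x = λ² - 6 - 6 = 2116 - 12 ≡ 30; y = λ·(6 - 30) - 10 ≡ 45. → (30, 45)
3G: (30, 45) + (6, 10). λ = (10 - 45)/(6 - 30) ≡ 26/37 mod 61. 37⁻¹ ≡ 33 (mod 61), so λ ≡ 4.
  x = λ² - 30 - 6 = 16 - 36 ≡ 41; y = λ·(30 - 41) - 45 ≡ 33. → (41, 33)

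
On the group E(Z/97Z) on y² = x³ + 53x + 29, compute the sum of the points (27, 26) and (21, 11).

(27, 26) + (21, 11). λ = (11 - 26)/(21 - 27) ≡ 82/91 mod 97. 91⁻¹ ≡ 16 (mod 97) since 91·16 = 1456 ≡ 1, so λ ≡ 51.
  x = λ² - 27 - 21 = 2601 - 48 ≡ 31; y = λ·(27 - 31) - 26 ≡ 61. → (31, 61)

(31, 61)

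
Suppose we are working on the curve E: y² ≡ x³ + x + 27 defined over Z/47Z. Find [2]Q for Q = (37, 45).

(22, 13)

tangent at (37, 45): λ = (3·37² + 1)/(2·45) ≡ 19/43. 43⁻¹ ≡ 35 (mod 47), so λ ≡ 19·35 ≡ 7.
  x = λ² - 37 - 37 = 49 - 74 ≡ 22; y = λ·(37 - 22) - 45 ≡ 13. → (22, 13)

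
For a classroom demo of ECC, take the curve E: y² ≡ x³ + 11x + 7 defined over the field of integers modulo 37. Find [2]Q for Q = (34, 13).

(32, 7)

tangent at (34, 13): λ = (3·34² + 11)/(2·13) ≡ 1/26. 26⁻¹ ≡ 10 (mod 37) since 26·10 = 260 ≡ 1, so λ ≡ 1·10 ≡ 10.
  x = λ² - 34 - 34 = 100 - 68 ≡ 32; y = λ·(34 - 32) - 13 ≡ 7. → (32, 7)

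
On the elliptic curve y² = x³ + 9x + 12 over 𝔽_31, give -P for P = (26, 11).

(26, 20)

-(26, 11) = (26, -11 mod 31) = (26, 20).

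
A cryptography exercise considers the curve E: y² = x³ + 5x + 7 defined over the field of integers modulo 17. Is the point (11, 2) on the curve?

no

y² = 2² ≡ 4; x³ + 5x + 7 = 1393 ≡ 16 (mod 17). 4 ≠ 16.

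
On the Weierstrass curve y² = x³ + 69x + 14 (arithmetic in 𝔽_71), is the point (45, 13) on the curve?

y² = 13² ≡ 27; x³ + 69x + 14 = 94244 ≡ 27 (mod 71). 27 = 27.

yes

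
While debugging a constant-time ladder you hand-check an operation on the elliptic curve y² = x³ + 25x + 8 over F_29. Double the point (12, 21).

(1, 11)

tangent at (12, 21): λ = (3·12² + 25)/(2·21) ≡ 22/13. 13⁻¹ ≡ 9 (mod 29), so λ ≡ 22·9 ≡ 24.
  x = λ² - 12 - 12 = 576 - 24 ≡ 1; y = λ·(12 - 1) - 21 ≡ 11. → (1, 11)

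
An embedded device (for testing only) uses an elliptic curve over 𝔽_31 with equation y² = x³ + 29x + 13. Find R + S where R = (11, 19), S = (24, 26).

(11, 19) + (24, 26). λ = (26 - 19)/(24 - 11) ≡ 7/13 mod 31. 13⁻¹ ≡ 12 (mod 31) since 13·12 = 156 ≡ 1, so λ ≡ 22.
  x = λ² - 11 - 24 = 484 - 35 ≡ 15; y = λ·(11 - 15) - 19 ≡ 17. → (15, 17)

(15, 17)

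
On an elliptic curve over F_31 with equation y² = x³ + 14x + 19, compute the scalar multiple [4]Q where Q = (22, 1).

(19, 13)

Double-and-add on 4 = (100)₂. Start with Q = (22, 1) for the leading 1-bit.
double: tangent at (22, 1): λ = (3·22² + 14)/(2·1) ≡ 9/2. 2⁻¹ ≡ 16 (mod 31), so λ ≡ 9·16 ≡ 20.
  x = λ² - 22 - 22 = 400 - 44 ≡ 15; y = λ·(22 - 15) - 1 ≡ 15. → (15, 15)
double: tangent at (15, 15): λ = (3·15² + 14)/(2·15) ≡ 7/30. 30⁻¹ ≡ 30 (mod 31) since 30·30 = 900 ≡ 1, so λ ≡ 7·30 ≡ 24.
  x = λ² - 15 - 15 = 576 - 30 ≡ 19; y = λ·(15 - 19) - 15 ≡ 13. → (19, 13)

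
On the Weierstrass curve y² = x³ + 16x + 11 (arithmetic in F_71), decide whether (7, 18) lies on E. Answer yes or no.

yes

y² = 18² ≡ 40; x³ + 16x + 11 = 466 ≡ 40 (mod 71). 40 = 40.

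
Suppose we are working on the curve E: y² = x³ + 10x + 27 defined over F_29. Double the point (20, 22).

tangent at (20, 22): λ = (3·20² + 10)/(2·22) ≡ 21/15. 15⁻¹ ≡ 2 (mod 29), so λ ≡ 21·2 ≡ 13.
  x = λ² - 20 - 20 = 169 - 40 ≡ 13; y = λ·(20 - 13) - 22 ≡ 11. → (13, 11)

(13, 11)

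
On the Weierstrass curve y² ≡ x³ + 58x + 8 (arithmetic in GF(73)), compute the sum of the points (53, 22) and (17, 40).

(53, 22) + (17, 40). λ = (40 - 22)/(17 - 53) ≡ 18/37 mod 73. 37⁻¹ ≡ 2 (mod 73), so λ ≡ 36.
  x = λ² - 53 - 17 = 1296 - 70 ≡ 58; y = λ·(53 - 58) - 22 ≡ 17. → (58, 17)

(58, 17)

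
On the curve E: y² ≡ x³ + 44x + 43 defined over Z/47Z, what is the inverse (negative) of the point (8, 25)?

-(8, 25) = (8, -25 mod 47) = (8, 22).

(8, 22)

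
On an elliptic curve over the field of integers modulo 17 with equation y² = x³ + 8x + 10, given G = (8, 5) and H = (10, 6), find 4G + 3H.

(11, 16)

First 4G:
Repeated addition: build up to 4G.
2G: tangent at (8, 5): λ = (3·8² + 8)/(2·5) ≡ 13/10. 10⁻¹ ≡ 12 (mod 17) since 10·12 = 120 ≡ 1, so λ ≡ 13·12 ≡ 3.
  x = λ² - 8 - 8 = 9 - 16 ≡ 10; y = λ·(8 - 10) - 5 ≡ 6. → (10, 6)
3G: (10, 6) + (8, 5). λ = (5 - 6)/(8 - 10) ≡ 16/15 mod 17. 15⁻¹ ≡ 8 (mod 17) since 15·8 = 120 ≡ 1, so λ ≡ 9.
  x = λ² - 10 - 8 = 81 - 18 ≡ 12; y = λ·(10 - 12) - 6 ≡ 10. → (12, 10)
4G: (12, 10) + (8, 5). λ = (5 - 10)/(8 - 12) ≡ 12/13 mod 17. 13⁻¹ ≡ 4 (mod 17), so λ ≡ 14.
  x = λ² - 12 - 8 = 196 - 20 ≡ 6; y = λ·(12 - 6) - 10 ≡ 6. → (6, 6)
4G = (6, 6).
Next 3H:
Repeated addition: build up to 3H.
2H: tangent at (10, 6): λ = (3·10² + 8)/(2·6) ≡ 2/12. 12⁻¹ ≡ 10 (mod 17) since 12·10 = 120 ≡ 1, so λ ≡ 2·10 ≡ 3.
  x = λ² - 10 - 10 = 9 - 20 ≡ 6; y = λ·(10 - 6) - 6 ≡ 6. → (6, 6)
3H: (6, 6) + (10, 6). λ = (6 - 6)/(10 - 6) ≡ 0/4 mod 17. 4⁻¹ ≡ 13 (mod 17) since 4·13 = 52 ≡ 1, so λ ≡ 0.
  x = λ² - 6 - 10 = 0 - 16 ≡ 1; y = λ·(6 - 1) - 6 ≡ 11. → (1, 11)
3H = (1, 11).
Finally 4G + 3H:
(6, 6) + (1, 11). λ = (11 - 6)/(1 - 6) ≡ 5/12 mod 17. 12⁻¹ ≡ 10 (mod 17), so λ ≡ 16.
  x = λ² - 6 - 1 = 256 - 7 ≡ 11; y = λ·(6 - 11) - 6 ≡ 16. → (11, 16)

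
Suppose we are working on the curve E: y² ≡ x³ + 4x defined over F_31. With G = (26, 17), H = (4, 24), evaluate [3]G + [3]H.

First 3G:
Repeated addition: build up to 3G.
2G: tangent at (26, 17): λ = (3·26² + 4)/(2·17) ≡ 17/3. 3⁻¹ ≡ 21 (mod 31) since 3·21 = 63 ≡ 1, so λ ≡ 17·21 ≡ 16.
  x = λ² - 26 - 26 = 256 - 52 ≡ 18; y = λ·(26 - 18) - 17 ≡ 18. → (18, 18)
3G: (18, 18) + (26, 17). λ = (17 - 18)/(26 - 18) ≡ 30/8 mod 31. 8⁻¹ ≡ 4 (mod 31), so λ ≡ 27.
  x = λ² - 18 - 26 = 729 - 44 ≡ 3; y = λ·(18 - 3) - 18 ≡ 15. → (3, 15)
3G = (3, 15).
Next 3H:
Repeated addition: build up to 3H.
2H: tangent at (4, 24): λ = (3·4² + 4)/(2·24) ≡ 21/17. 17⁻¹ ≡ 11 (mod 31), so λ ≡ 21·11 ≡ 14.
  x = λ² - 4 - 4 = 196 - 8 ≡ 2; y = λ·(4 - 2) - 24 ≡ 4. → (2, 4)
3H: (2, 4) + (4, 24). λ = (24 - 4)/(4 - 2) ≡ 20/2 mod 31. 2⁻¹ ≡ 16 (mod 31) since 2·16 = 32 ≡ 1, so λ ≡ 10.
  x = λ² - 2 - 4 = 100 - 6 ≡ 1; y = λ·(2 - 1) - 4 ≡ 6. → (1, 6)
3H = (1, 6).
Finally 3G + 3H:
(3, 15) + (1, 6). λ = (6 - 15)/(1 - 3) ≡ 22/29 mod 31. 29⁻¹ ≡ 15 (mod 31) since 29·15 = 435 ≡ 1, so λ ≡ 20.
  x = λ² - 3 - 1 = 400 - 4 ≡ 24; y = λ·(3 - 24) - 15 ≡ 30. → (24, 30)

(24, 30)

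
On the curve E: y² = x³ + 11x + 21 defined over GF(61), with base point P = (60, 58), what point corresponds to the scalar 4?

(34, 7)

Repeated addition: build up to 4P.
2P: tangent at (60, 58): λ = (3·60² + 11)/(2·58) ≡ 14/55. 55⁻¹ ≡ 10 (mod 61), so λ ≡ 14·10 ≡ 18.
  x = λ² - 60 - 60 = 324 - 120 ≡ 21; y = λ·(60 - 21) - 58 ≡ 34. → (21, 34)
3P: (21, 34) + (60, 58). λ = (58 - 34)/(60 - 21) ≡ 24/39 mod 61. 39⁻¹ ≡ 36 (mod 61) since 39·36 = 1404 ≡ 1, so λ ≡ 10.
  x = λ² - 21 - 60 = 100 - 81 ≡ 19; y = λ·(21 - 19) - 34 ≡ 47. → (19, 47)
4P: (19, 47) + (60, 58). λ = (58 - 47)/(60 - 19) ≡ 11/41 mod 61. 41⁻¹ ≡ 3 (mod 61) since 41·3 = 123 ≡ 1, so λ ≡ 33.
  x = λ² - 19 - 60 = 1089 - 79 ≡ 34; y = λ·(19 - 34) - 47 ≡ 7. → (34, 7)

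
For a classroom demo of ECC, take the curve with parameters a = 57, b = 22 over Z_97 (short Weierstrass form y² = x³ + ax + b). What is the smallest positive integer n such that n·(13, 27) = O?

7

2P: tangent at (13, 27): λ = (3·13² + 57)/(2·27) ≡ 79/54. 54⁻¹ ≡ 9 (mod 97), so λ ≡ 79·9 ≡ 32.
  x = λ² - 13 - 13 = 1024 - 26 ≡ 28; y = λ·(13 - 28) - 27 ≡ 75. → (28, 75)
3P: (28, 75) + (13, 27). λ = (27 - 75)/(13 - 28) ≡ 49/82 mod 97. 82⁻¹ ≡ 84 (mod 97), so λ ≡ 42.
  x = λ² - 28 - 13 = 1764 - 41 ≡ 74; y = λ·(28 - 74) - 75 ≡ 30. → (74, 30)
4P: (74, 30) + (13, 27). λ = (27 - 30)/(13 - 74) ≡ 94/36 mod 97. 36⁻¹ ≡ 62 (mod 97), so λ ≡ 8.
  x = λ² - 74 - 13 = 64 - 87 ≡ 74; y = λ·(74 - 74) - 30 ≡ 67. → (74, 67)
5P: (74, 67) + (13, 27). λ = (27 - 67)/(13 - 74) ≡ 57/36 mod 97. 36⁻¹ ≡ 62 (mod 97), so λ ≡ 42.
  x = λ² - 74 - 13 = 1764 - 87 ≡ 28; y = λ·(74 - 28) - 67 ≡ 22. → (28, 22)
6P: (28, 22) + (13, 27). λ = (27 - 22)/(13 - 28) ≡ 5/82 mod 97. 82⁻¹ ≡ 84 (mod 97) since 82·84 = 6888 ≡ 1, so λ ≡ 32.
  x = λ² - 28 - 13 = 1024 - 41 ≡ 13; y = λ·(28 - 13) - 22 ≡ 70. → (13, 70)
7P: (13, 70) + (13, 27): same x and y₁ ≡ -y₂, so the sum is O.
7P = O, so the order is 7.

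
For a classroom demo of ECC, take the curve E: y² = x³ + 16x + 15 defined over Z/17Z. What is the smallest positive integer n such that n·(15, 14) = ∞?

5

2P: tangent at (15, 14): λ = (3·15² + 16)/(2·14) ≡ 11/11. 11⁻¹ ≡ 14 (mod 17), so λ ≡ 11·14 ≡ 1.
  x = λ² - 15 - 15 = 1 - 30 ≡ 5; y = λ·(15 - 5) - 14 ≡ 13. → (5, 13)
3P: (5, 13) + (15, 14). λ = (14 - 13)/(15 - 5) ≡ 1/10 mod 17. 10⁻¹ ≡ 12 (mod 17) since 10·12 = 120 ≡ 1, so λ ≡ 12.
  x = λ² - 5 - 15 = 144 - 20 ≡ 5; y = λ·(5 - 5) - 13 ≡ 4. → (5, 4)
4P: (5, 4) + (15, 14). λ = (14 - 4)/(15 - 5) ≡ 10/10 mod 17. 10⁻¹ ≡ 12 (mod 17) since 10·12 = 120 ≡ 1, so λ ≡ 1.
  x = λ² - 5 - 15 = 1 - 20 ≡ 15; y = λ·(5 - 15) - 4 ≡ 3. → (15, 3)
5P: (15, 3) + (15, 14): same x and y₁ ≡ -y₂, so the sum is ∞.
5P = ∞, so the order is 5.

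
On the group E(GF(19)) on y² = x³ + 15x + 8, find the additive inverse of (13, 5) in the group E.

(13, 14)

-(13, 5) = (13, -5 mod 19) = (13, 14).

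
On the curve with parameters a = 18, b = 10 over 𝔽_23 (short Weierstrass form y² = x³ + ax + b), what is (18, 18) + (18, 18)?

(13, 16)

tangent at (18, 18): λ = (3·18² + 18)/(2·18) ≡ 1/13. 13⁻¹ ≡ 16 (mod 23), so λ ≡ 1·16 ≡ 16.
  x = λ² - 18 - 18 = 256 - 36 ≡ 13; y = λ·(18 - 13) - 18 ≡ 16. → (13, 16)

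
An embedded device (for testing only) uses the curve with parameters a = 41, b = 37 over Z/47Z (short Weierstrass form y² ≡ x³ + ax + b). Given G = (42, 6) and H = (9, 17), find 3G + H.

First 3G:
Repeated addition: build up to 3G.
2G: tangent at (42, 6): λ = (3·42² + 41)/(2·6) ≡ 22/12. 12⁻¹ ≡ 4 (mod 47) since 12·4 = 48 ≡ 1, so λ ≡ 22·4 ≡ 41.
  x = λ² - 42 - 42 = 1681 - 84 ≡ 46; y = λ·(42 - 46) - 6 ≡ 18. → (46, 18)
3G: (46, 18) + (42, 6). λ = (6 - 18)/(42 - 46) ≡ 35/43 mod 47. 43⁻¹ ≡ 35 (mod 47), so λ ≡ 3.
  x = λ² - 46 - 42 = 9 - 88 ≡ 15; y = λ·(46 - 15) - 18 ≡ 28. → (15, 28)
3G = (15, 28).
Finally 3G + H:
(15, 28) + (9, 17). λ = (17 - 28)/(9 - 15) ≡ 36/41 mod 47. 41⁻¹ ≡ 39 (mod 47) since 41·39 = 1599 ≡ 1, so λ ≡ 41.
  x = λ² - 15 - 9 = 1681 - 24 ≡ 12; y = λ·(15 - 12) - 28 ≡ 1. → (12, 1)

(12, 1)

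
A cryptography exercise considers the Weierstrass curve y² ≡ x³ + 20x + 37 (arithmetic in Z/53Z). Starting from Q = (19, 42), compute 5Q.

Double-and-add on 5 = (101)₂. Start with Q = (19, 42) for the leading 1-bit.
double: tangent at (19, 42): λ = (3·19² + 20)/(2·42) ≡ 43/31. 31⁻¹ ≡ 12 (mod 53) since 31·12 = 372 ≡ 1, so λ ≡ 43·12 ≡ 39.
  x = λ² - 19 - 19 = 1521 - 38 ≡ 52; y = λ·(19 - 52) - 42 ≡ 49. → (52, 49)
double: tangent at (52, 49): λ = (3·52² + 20)/(2·49) ≡ 23/45. 45⁻¹ ≡ 33 (mod 53) since 45·33 = 1485 ≡ 1, so λ ≡ 23·33 ≡ 17.
  x = λ² - 52 - 52 = 289 - 104 ≡ 26; y = λ·(52 - 26) - 49 ≡ 22. → (26, 22)
add Q: (26, 22) + (19, 42). λ = (42 - 22)/(19 - 26) ≡ 20/46 mod 53. 46⁻¹ ≡ 15 (mod 53), so λ ≡ 35.
  x = λ² - 26 - 19 = 1225 - 45 ≡ 14; y = λ·(26 - 14) - 22 ≡ 27. → (14, 27)

(14, 27)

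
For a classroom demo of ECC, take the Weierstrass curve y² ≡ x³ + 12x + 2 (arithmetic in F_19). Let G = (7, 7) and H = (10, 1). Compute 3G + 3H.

First 3G:
Repeated addition: build up to 3G.
2G: tangent at (7, 7): λ = (3·7² + 12)/(2·7) ≡ 7/14. 14⁻¹ ≡ 15 (mod 19), so λ ≡ 7·15 ≡ 10.
  x = λ² - 7 - 7 = 100 - 14 ≡ 10; y = λ·(7 - 10) - 7 ≡ 1. → (10, 1)
3G: (10, 1) + (7, 7). λ = (7 - 1)/(7 - 10) ≡ 6/16 mod 19. 16⁻¹ ≡ 6 (mod 19) since 16·6 = 96 ≡ 1, so λ ≡ 17.
  x = λ² - 10 - 7 = 289 - 17 ≡ 6; y = λ·(10 - 6) - 1 ≡ 10. → (6, 10)
3G = (6, 10).
Next 3H:
Repeated addition: build up to 3H.
2H: tangent at (10, 1): λ = (3·10² + 12)/(2·1) ≡ 8/2. 2⁻¹ ≡ 10 (mod 19), so λ ≡ 8·10 ≡ 4.
  x = λ² - 10 - 10 = 16 - 20 ≡ 15; y = λ·(10 - 15) - 1 ≡ 17. → (15, 17)
3H: (15, 17) + (10, 1). λ = (1 - 17)/(10 - 15) ≡ 3/14 mod 19. 14⁻¹ ≡ 15 (mod 19) since 14·15 = 210 ≡ 1, so λ ≡ 7.
  x = λ² - 15 - 10 = 49 - 25 ≡ 5; y = λ·(15 - 5) - 17 ≡ 15. → (5, 15)
3H = (5, 15).
Finally 3G + 3H:
(6, 10) + (5, 15). λ = (15 - 10)/(5 - 6) ≡ 5/18 mod 19. 18⁻¹ ≡ 18 (mod 19), so λ ≡ 14.
  x = λ² - 6 - 5 = 196 - 11 ≡ 14; y = λ·(6 - 14) - 10 ≡ 11. → (14, 11)

(14, 11)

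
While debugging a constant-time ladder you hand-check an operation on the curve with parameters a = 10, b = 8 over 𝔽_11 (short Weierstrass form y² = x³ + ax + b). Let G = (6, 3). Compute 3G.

(7, 6)

Repeated addition: build up to 3G.
2G: tangent at (6, 3): λ = (3·6² + 10)/(2·3) ≡ 8/6. 6⁻¹ ≡ 2 (mod 11), so λ ≡ 8·2 ≡ 5.
  x = λ² - 6 - 6 = 25 - 12 ≡ 2; y = λ·(6 - 2) - 3 ≡ 6. → (2, 6)
3G: (2, 6) + (6, 3). λ = (3 - 6)/(6 - 2) ≡ 8/4 mod 11. 4⁻¹ ≡ 3 (mod 11) since 4·3 = 12 ≡ 1, so λ ≡ 2.
  x = λ² - 2 - 6 = 4 - 8 ≡ 7; y = λ·(2 - 7) - 6 ≡ 6. → (7, 6)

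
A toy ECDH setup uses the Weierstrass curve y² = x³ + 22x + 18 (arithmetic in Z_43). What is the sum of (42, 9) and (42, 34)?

The two points share x = 42 and their y-coordinates satisfy 9 + 34 ≡ 0 (mod 43), so they are inverses. Their sum is O.

O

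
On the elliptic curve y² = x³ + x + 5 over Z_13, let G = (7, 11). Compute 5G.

(10, 12)

Double-and-add on 5 = (101)₂. Start with G = (7, 11) for the leading 1-bit.
double: tangent at (7, 11): λ = (3·7² + 1)/(2·11) ≡ 5/9. 9⁻¹ ≡ 3 (mod 13) since 9·3 = 27 ≡ 1, so λ ≡ 5·3 ≡ 2.
  x = λ² - 7 - 7 = 4 - 14 ≡ 3; y = λ·(7 - 3) - 11 ≡ 10. → (3, 10)
double: tangent at (3, 10): λ = (3·3² + 1)/(2·10) ≡ 2/7. 7⁻¹ ≡ 2 (mod 13) since 7·2 = 14 ≡ 1, so λ ≡ 2·2 ≡ 4.
  x = λ² - 3 - 3 = 16 - 6 ≡ 10; y = λ·(3 - 10) - 10 ≡ 1. → (10, 1)
add G: (10, 1) + (7, 11). λ = (11 - 1)/(7 - 10) ≡ 10/10 mod 13. 10⁻¹ ≡ 4 (mod 13) since 10·4 = 40 ≡ 1, so λ ≡ 1.
  x = λ² - 10 - 7 = 1 - 17 ≡ 10; y = λ·(10 - 10) - 1 ≡ 12. → (10, 12)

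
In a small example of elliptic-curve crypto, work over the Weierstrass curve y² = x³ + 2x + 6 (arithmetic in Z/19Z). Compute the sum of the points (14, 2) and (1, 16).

(14, 2) + (1, 16). λ = (16 - 2)/(1 - 14) ≡ 14/6 mod 19. 6⁻¹ ≡ 16 (mod 19), so λ ≡ 15.
  x = λ² - 14 - 1 = 225 - 15 ≡ 1; y = λ·(14 - 1) - 2 ≡ 3. → (1, 3)

(1, 3)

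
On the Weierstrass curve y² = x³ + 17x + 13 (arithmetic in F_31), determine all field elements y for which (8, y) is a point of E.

x³ + 17x + 13 = 661 ≡ 10 (mod 31).
Square roots of 10 mod 31: 14 and 17 (since 14² = 196 ≡ 10).

14, 17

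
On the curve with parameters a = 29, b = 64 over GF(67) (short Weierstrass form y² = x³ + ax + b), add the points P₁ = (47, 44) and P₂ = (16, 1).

(64, 34)

(47, 44) + (16, 1). λ = (1 - 44)/(16 - 47) ≡ 24/36 mod 67. 36⁻¹ ≡ 54 (mod 67), so λ ≡ 23.
  x = λ² - 47 - 16 = 529 - 63 ≡ 64; y = λ·(47 - 64) - 44 ≡ 34. → (64, 34)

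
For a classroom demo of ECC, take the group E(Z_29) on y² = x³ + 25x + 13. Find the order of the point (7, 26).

2P: tangent at (7, 26): λ = (3·7² + 25)/(2·26) ≡ 27/23. 23⁻¹ ≡ 24 (mod 29), so λ ≡ 27·24 ≡ 10.
  x = λ² - 7 - 7 = 100 - 14 ≡ 28; y = λ·(7 - 28) - 26 ≡ 25. → (28, 25)
3P: (28, 25) + (7, 26). λ = (26 - 25)/(7 - 28) ≡ 1/8 mod 29. 8⁻¹ ≡ 11 (mod 29), so λ ≡ 11.
  x = λ² - 28 - 7 = 121 - 35 ≡ 28; y = λ·(28 - 28) - 25 ≡ 4. → (28, 4)
4P: (28, 4) + (7, 26). λ = (26 - 4)/(7 - 28) ≡ 22/8 mod 29. 8⁻¹ ≡ 11 (mod 29) since 8·11 = 88 ≡ 1, so λ ≡ 10.
  x = λ² - 28 - 7 = 100 - 35 ≡ 7; y = λ·(28 - 7) - 4 ≡ 3. → (7, 3)
5P: (7, 3) + (7, 26): same x and y₁ ≡ -y₂, so the sum is O.
5P = O, so the order is 5.

5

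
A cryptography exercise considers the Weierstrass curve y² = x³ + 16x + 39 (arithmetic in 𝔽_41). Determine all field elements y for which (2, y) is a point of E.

none

x³ + 16x + 39 = 79 ≡ 38 (mod 41).
38 is a non-residue mod 41; no y exists.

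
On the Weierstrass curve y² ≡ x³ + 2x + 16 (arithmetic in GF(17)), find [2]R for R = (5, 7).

tangent at (5, 7): λ = (3·5² + 2)/(2·7) ≡ 9/14. 14⁻¹ ≡ 11 (mod 17) since 14·11 = 154 ≡ 1, so λ ≡ 9·11 ≡ 14.
  x = λ² - 5 - 5 = 196 - 10 ≡ 16; y = λ·(5 - 16) - 7 ≡ 9. → (16, 9)

(16, 9)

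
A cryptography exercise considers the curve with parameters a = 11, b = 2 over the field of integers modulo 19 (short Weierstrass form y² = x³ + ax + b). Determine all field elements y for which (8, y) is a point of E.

none

x³ + 11x + 2 = 602 ≡ 13 (mod 19).
13 is a non-residue mod 19; no y exists.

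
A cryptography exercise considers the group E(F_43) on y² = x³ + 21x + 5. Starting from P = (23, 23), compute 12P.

(4, 14)

Double-and-add on 12 = (1100)₂. Start with P = (23, 23) for the leading 1-bit.
double: tangent at (23, 23): λ = (3·23² + 21)/(2·23) ≡ 17/3. 3⁻¹ ≡ 29 (mod 43) since 3·29 = 87 ≡ 1, so λ ≡ 17·29 ≡ 20.
  x = λ² - 23 - 23 = 400 - 46 ≡ 10; y = λ·(23 - 10) - 23 ≡ 22. → (10, 22)
add P: (10, 22) + (23, 23). λ = (23 - 22)/(23 - 10) ≡ 1/13 mod 43. 13⁻¹ ≡ 10 (mod 43), so λ ≡ 10.
  x = λ² - 10 - 23 = 100 - 33 ≡ 24; y = λ·(10 - 24) - 22 ≡ 10. → (24, 10)
double: tangent at (24, 10): λ = (3·24² + 21)/(2·10) ≡ 29/20. 20⁻¹ ≡ 28 (mod 43), so λ ≡ 29·28 ≡ 38.
  x = λ² - 24 - 24 = 1444 - 48 ≡ 20; y = λ·(24 - 20) - 10 ≡ 13. → (20, 13)
double: tangent at (20, 13): λ = (3·20² + 21)/(2·13) ≡ 17/26. 26⁻¹ ≡ 5 (mod 43) since 26·5 = 130 ≡ 1, so λ ≡ 17·5 ≡ 42.
  x = λ² - 20 - 20 = 1764 - 40 ≡ 4; y = λ·(20 - 4) - 13 ≡ 14. → (4, 14)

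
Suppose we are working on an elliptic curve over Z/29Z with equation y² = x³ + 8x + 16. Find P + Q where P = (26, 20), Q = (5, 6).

(21, 22)

(26, 20) + (5, 6). λ = (6 - 20)/(5 - 26) ≡ 15/8 mod 29. 8⁻¹ ≡ 11 (mod 29) since 8·11 = 88 ≡ 1, so λ ≡ 20.
  x = λ² - 26 - 5 = 400 - 31 ≡ 21; y = λ·(26 - 21) - 20 ≡ 22. → (21, 22)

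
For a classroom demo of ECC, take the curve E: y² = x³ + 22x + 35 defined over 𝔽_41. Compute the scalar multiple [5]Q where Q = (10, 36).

Repeated addition: build up to 5Q.
2Q: tangent at (10, 36): λ = (3·10² + 22)/(2·36) ≡ 35/31. 31⁻¹ ≡ 4 (mod 41), so λ ≡ 35·4 ≡ 17.
  x = λ² - 10 - 10 = 289 - 20 ≡ 23; y = λ·(10 - 23) - 36 ≡ 30. → (23, 30)
3Q: (23, 30) + (10, 36). λ = (36 - 30)/(10 - 23) ≡ 6/28 mod 41. 28⁻¹ ≡ 22 (mod 41) since 28·22 = 616 ≡ 1, so λ ≡ 9.
  x = λ² - 23 - 10 = 81 - 33 ≡ 7; y = λ·(23 - 7) - 30 ≡ 32. → (7, 32)
4Q: (7, 32) + (10, 36). λ = (36 - 32)/(10 - 7) ≡ 4/3 mod 41. 3⁻¹ ≡ 14 (mod 41), so λ ≡ 15.
  x = λ² - 7 - 10 = 225 - 17 ≡ 3; y = λ·(7 - 3) - 32 ≡ 28. → (3, 28)
5Q: (3, 28) + (10, 36). λ = (36 - 28)/(10 - 3) ≡ 8/7 mod 41. 7⁻¹ ≡ 6 (mod 41) since 7·6 = 42 ≡ 1, so λ ≡ 7.
  x = λ² - 3 - 10 = 49 - 13 ≡ 36; y = λ·(3 - 36) - 28 ≡ 28. → (36, 28)

(36, 28)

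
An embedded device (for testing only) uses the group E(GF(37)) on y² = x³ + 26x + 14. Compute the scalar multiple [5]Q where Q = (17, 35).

(10, 4)

Double-and-add on 5 = (101)₂. Start with Q = (17, 35) for the leading 1-bit.
double: tangent at (17, 35): λ = (3·17² + 26)/(2·35) ≡ 5/33. 33⁻¹ ≡ 9 (mod 37) since 33·9 = 297 ≡ 1, so λ ≡ 5·9 ≡ 8.
  x = λ² - 17 - 17 = 64 - 34 ≡ 30; y = λ·(17 - 30) - 35 ≡ 9. → (30, 9)
double: tangent at (30, 9): λ = (3·30² + 26)/(2·9) ≡ 25/18. 18⁻¹ ≡ 35 (mod 37) since 18·35 = 630 ≡ 1, so λ ≡ 25·35 ≡ 24.
  x = λ² - 30 - 30 = 576 - 60 ≡ 35; y = λ·(30 - 35) - 9 ≡ 19. → (35, 19)
add Q: (35, 19) + (17, 35). λ = (35 - 19)/(17 - 35) ≡ 16/19 mod 37. 19⁻¹ ≡ 2 (mod 37), so λ ≡ 32.
  x = λ² - 35 - 17 = 1024 - 52 ≡ 10; y = λ·(35 - 10) - 19 ≡ 4. → (10, 4)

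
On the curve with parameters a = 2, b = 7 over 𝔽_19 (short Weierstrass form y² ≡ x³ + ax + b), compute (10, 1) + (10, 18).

The two points share x = 10 and their y-coordinates satisfy 1 + 18 ≡ 0 (mod 19), so they are inverses. Their sum is O.

O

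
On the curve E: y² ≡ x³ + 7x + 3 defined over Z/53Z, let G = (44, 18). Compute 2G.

(34, 22)

tangent at (44, 18): λ = (3·44² + 7)/(2·18) ≡ 38/36. 36⁻¹ ≡ 28 (mod 53), so λ ≡ 38·28 ≡ 4.
  x = λ² - 44 - 44 = 16 - 88 ≡ 34; y = λ·(44 - 34) - 18 ≡ 22. → (34, 22)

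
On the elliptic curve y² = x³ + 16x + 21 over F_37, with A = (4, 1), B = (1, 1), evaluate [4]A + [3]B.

First 4A:
Double-and-add on 4 = (100)₂. Start with A = (4, 1) for the leading 1-bit.
double: tangent at (4, 1): λ = (3·4² + 16)/(2·1) ≡ 27/2. 2⁻¹ ≡ 19 (mod 37), so λ ≡ 27·19 ≡ 32.
  x = λ² - 4 - 4 = 1024 - 8 ≡ 17; y = λ·(4 - 17) - 1 ≡ 27. → (17, 27)
double: tangent at (17, 27): λ = (3·17² + 16)/(2·27) ≡ 32/17. 17⁻¹ ≡ 24 (mod 37), so λ ≡ 32·24 ≡ 28.
  x = λ² - 17 - 17 = 784 - 34 ≡ 10; y = λ·(17 - 10) - 27 ≡ 21. → (10, 21)
4A = (10, 21).
Next 3B:
Repeated addition: build up to 3B.
2B: tangent at (1, 1): λ = (3·1² + 16)/(2·1) ≡ 19/2. 2⁻¹ ≡ 19 (mod 37), so λ ≡ 19·19 ≡ 28.
  x = λ² - 1 - 1 = 784 - 2 ≡ 5; y = λ·(1 - 5) - 1 ≡ 35. → (5, 35)
3B: (5, 35) + (1, 1). λ = (1 - 35)/(1 - 5) ≡ 3/33 mod 37. 33⁻¹ ≡ 9 (mod 37) since 33·9 = 297 ≡ 1, so λ ≡ 27.
  x = λ² - 5 - 1 = 729 - 6 ≡ 20; y = λ·(5 - 20) - 35 ≡ 4. → (20, 4)
3B = (20, 4).
Finally 4A + 3B:
(10, 21) + (20, 4). λ = (4 - 21)/(20 - 10) ≡ 20/10 mod 37. 10⁻¹ ≡ 26 (mod 37) since 10·26 = 260 ≡ 1, so λ ≡ 2.
  x = λ² - 10 - 20 = 4 - 30 ≡ 11; y = λ·(10 - 11) - 21 ≡ 14. → (11, 14)

(11, 14)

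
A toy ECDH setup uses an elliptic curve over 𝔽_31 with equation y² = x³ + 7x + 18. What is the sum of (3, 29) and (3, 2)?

The two points share x = 3 and their y-coordinates satisfy 29 + 2 ≡ 0 (mod 31), so they are inverses. Their sum is ∞.

O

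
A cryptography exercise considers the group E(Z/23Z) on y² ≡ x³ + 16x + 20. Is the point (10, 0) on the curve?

no

y² = 0² ≡ 0; x³ + 16x + 20 = 1180 ≡ 7 (mod 23). 0 ≠ 7.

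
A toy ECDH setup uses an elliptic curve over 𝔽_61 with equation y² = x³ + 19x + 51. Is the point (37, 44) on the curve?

yes

y² = 44² ≡ 45; x³ + 19x + 51 = 51407 ≡ 45 (mod 61). 45 = 45.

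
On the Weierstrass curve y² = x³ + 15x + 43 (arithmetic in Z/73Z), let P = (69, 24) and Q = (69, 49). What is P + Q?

The two points share x = 69 and their y-coordinates satisfy 24 + 49 ≡ 0 (mod 73), so they are inverses. Their sum is 𝒪.

O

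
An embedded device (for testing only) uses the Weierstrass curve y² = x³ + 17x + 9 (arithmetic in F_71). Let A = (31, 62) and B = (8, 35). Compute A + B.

(57, 68)

(31, 62) + (8, 35). λ = (35 - 62)/(8 - 31) ≡ 44/48 mod 71. 48⁻¹ ≡ 37 (mod 71), so λ ≡ 66.
  x = λ² - 31 - 8 = 4356 - 39 ≡ 57; y = λ·(31 - 57) - 62 ≡ 68. → (57, 68)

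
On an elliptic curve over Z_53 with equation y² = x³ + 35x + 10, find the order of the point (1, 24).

5

2P: tangent at (1, 24): λ = (3·1² + 35)/(2·24) ≡ 38/48. 48⁻¹ ≡ 21 (mod 53), so λ ≡ 38·21 ≡ 3.
  x = λ² - 1 - 1 = 9 - 2 ≡ 7; y = λ·(1 - 7) - 24 ≡ 11. → (7, 11)
3P: (7, 11) + (1, 24). λ = (24 - 11)/(1 - 7) ≡ 13/47 mod 53. 47⁻¹ ≡ 44 (mod 53), so λ ≡ 42.
  x = λ² - 7 - 1 = 1764 - 8 ≡ 7; y = λ·(7 - 7) - 11 ≡ 42. → (7, 42)
4P: (7, 42) + (1, 24). λ = (24 - 42)/(1 - 7) ≡ 35/47 mod 53. 47⁻¹ ≡ 44 (mod 53), so λ ≡ 3.
  x = λ² - 7 - 1 = 9 - 8 ≡ 1; y = λ·(7 - 1) - 42 ≡ 29. → (1, 29)
5P: (1, 29) + (1, 24): same x and y₁ ≡ -y₂, so the sum is 𝒪.
5P = 𝒪, so the order is 5.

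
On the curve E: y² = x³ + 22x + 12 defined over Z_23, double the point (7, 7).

tangent at (7, 7): λ = (3·7² + 22)/(2·7) ≡ 8/14. 14⁻¹ ≡ 5 (mod 23) since 14·5 = 70 ≡ 1, so λ ≡ 8·5 ≡ 17.
  x = λ² - 7 - 7 = 289 - 14 ≡ 22; y = λ·(7 - 22) - 7 ≡ 14. → (22, 14)

(22, 14)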